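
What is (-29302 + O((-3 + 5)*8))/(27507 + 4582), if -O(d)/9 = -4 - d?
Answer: -29122/32089 ≈ -0.90754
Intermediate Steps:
O(d) = 36 + 9*d (O(d) = -9*(-4 - d) = 36 + 9*d)
(-29302 + O((-3 + 5)*8))/(27507 + 4582) = (-29302 + (36 + 9*((-3 + 5)*8)))/(27507 + 4582) = (-29302 + (36 + 9*(2*8)))/32089 = (-29302 + (36 + 9*16))*(1/32089) = (-29302 + (36 + 144))*(1/32089) = (-29302 + 180)*(1/32089) = -29122*1/32089 = -29122/32089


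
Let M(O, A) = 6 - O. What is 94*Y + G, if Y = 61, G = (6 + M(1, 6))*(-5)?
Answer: 5679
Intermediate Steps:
G = -55 (G = (6 + (6 - 1*1))*(-5) = (6 + (6 - 1))*(-5) = (6 + 5)*(-5) = 11*(-5) = -55)
94*Y + G = 94*61 - 55 = 5734 - 55 = 5679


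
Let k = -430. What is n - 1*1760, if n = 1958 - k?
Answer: 628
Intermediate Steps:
n = 2388 (n = 1958 - 1*(-430) = 1958 + 430 = 2388)
n - 1*1760 = 2388 - 1*1760 = 2388 - 1760 = 628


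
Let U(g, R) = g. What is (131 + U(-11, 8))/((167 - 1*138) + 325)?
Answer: 20/59 ≈ 0.33898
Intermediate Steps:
(131 + U(-11, 8))/((167 - 1*138) + 325) = (131 - 11)/((167 - 1*138) + 325) = 120/((167 - 138) + 325) = 120/(29 + 325) = 120/354 = 120*(1/354) = 20/59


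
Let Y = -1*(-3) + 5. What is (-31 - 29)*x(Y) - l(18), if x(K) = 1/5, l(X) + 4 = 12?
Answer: -20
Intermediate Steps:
Y = 8 (Y = 3 + 5 = 8)
l(X) = 8 (l(X) = -4 + 12 = 8)
x(K) = ⅕
(-31 - 29)*x(Y) - l(18) = (-31 - 29)*(⅕) - 1*8 = -60*⅕ - 8 = -12 - 8 = -20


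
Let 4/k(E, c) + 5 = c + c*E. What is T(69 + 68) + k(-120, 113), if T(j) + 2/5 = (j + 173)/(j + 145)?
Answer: 552418/790305 ≈ 0.69899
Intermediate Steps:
k(E, c) = 4/(-5 + c + E*c) (k(E, c) = 4/(-5 + (c + c*E)) = 4/(-5 + (c + E*c)) = 4/(-5 + c + E*c))
T(j) = -⅖ + (173 + j)/(145 + j) (T(j) = -⅖ + (j + 173)/(j + 145) = -⅖ + (173 + j)/(145 + j))
T(69 + 68) + k(-120, 113) = (575 + 3*(69 + 68))/(5*(145 + (69 + 68))) + 4/(-5 + 113 - 120*113) = (575 + 3*137)/(5*(145 + 137)) + 4/(-5 + 113 - 13560) = (⅕)*(575 + 411)/282 + 4/(-13452) = (⅕)*(1/282)*986 + 4*(-1/13452) = 493/705 - 1/3363 = 552418/790305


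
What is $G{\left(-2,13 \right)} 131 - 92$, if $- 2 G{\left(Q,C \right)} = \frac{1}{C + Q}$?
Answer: $- \frac{2155}{22} \approx -97.955$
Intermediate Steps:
$G{\left(Q,C \right)} = - \frac{1}{2 \left(C + Q\right)}$
$G{\left(-2,13 \right)} 131 - 92 = - \frac{1}{2 \cdot 13 + 2 \left(-2\right)} 131 - 92 = - \frac{1}{26 - 4} \cdot 131 - 92 = - \frac{1}{22} \cdot 131 - 92 = \left(-1\right) \frac{1}{22} \cdot 131 - 92 = \left(- \frac{1}{22}\right) 131 - 92 = - \frac{131}{22} - 92 = - \frac{2155}{22}$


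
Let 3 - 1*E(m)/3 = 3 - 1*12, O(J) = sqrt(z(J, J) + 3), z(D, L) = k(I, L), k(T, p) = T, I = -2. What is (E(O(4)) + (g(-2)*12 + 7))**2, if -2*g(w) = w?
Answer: 3025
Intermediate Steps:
g(w) = -w/2
z(D, L) = -2
O(J) = 1 (O(J) = sqrt(-2 + 3) = sqrt(1) = 1)
E(m) = 36 (E(m) = 9 - 3*(3 - 1*12) = 9 - 3*(3 - 12) = 9 - 3*(-9) = 9 + 27 = 36)
(E(O(4)) + (g(-2)*12 + 7))**2 = (36 + (-1/2*(-2)*12 + 7))**2 = (36 + (1*12 + 7))**2 = (36 + (12 + 7))**2 = (36 + 19)**2 = 55**2 = 3025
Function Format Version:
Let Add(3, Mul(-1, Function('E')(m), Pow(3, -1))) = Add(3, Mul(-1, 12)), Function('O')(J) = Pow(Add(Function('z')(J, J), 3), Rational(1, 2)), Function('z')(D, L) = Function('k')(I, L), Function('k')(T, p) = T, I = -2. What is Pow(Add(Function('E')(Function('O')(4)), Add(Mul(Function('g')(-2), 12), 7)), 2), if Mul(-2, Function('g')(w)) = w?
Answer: 3025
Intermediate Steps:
Function('g')(w) = Mul(Rational(-1, 2), w)
Function('z')(D, L) = -2
Function('O')(J) = 1 (Function('O')(J) = Pow(Add(-2, 3), Rational(1, 2)) = Pow(1, Rational(1, 2)) = 1)
Function('E')(m) = 36 (Function('E')(m) = Add(9, Mul(-3, Add(3, Mul(-1, 12)))) = Add(9, Mul(-3, Add(3, -12))) = Add(9, Mul(-3, -9)) = Add(9, 27) = 36)
Pow(Add(Function('E')(Function('O')(4)), Add(Mul(Function('g')(-2), 12), 7)), 2) = Pow(Add(36, Add(Mul(Mul(Rational(-1, 2), -2), 12), 7)), 2) = Pow(Add(36, Add(Mul(1, 12), 7)), 2) = Pow(Add(36, Add(12, 7)), 2) = Pow(Add(36, 19), 2) = Pow(55, 2) = 3025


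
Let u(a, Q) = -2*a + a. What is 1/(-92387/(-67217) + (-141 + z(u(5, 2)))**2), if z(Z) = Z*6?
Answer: 67217/1965584684 ≈ 3.4197e-5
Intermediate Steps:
u(a, Q) = -a
z(Z) = 6*Z
1/(-92387/(-67217) + (-141 + z(u(5, 2)))**2) = 1/(-92387/(-67217) + (-141 + 6*(-1*5))**2) = 1/(-92387*(-1/67217) + (-141 + 6*(-5))**2) = 1/(92387/67217 + (-141 - 30)**2) = 1/(92387/67217 + (-171)**2) = 1/(92387/67217 + 29241) = 1/(1965584684/67217) = 67217/1965584684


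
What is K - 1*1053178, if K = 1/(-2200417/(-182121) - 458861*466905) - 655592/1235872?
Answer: -15559068861141456327575473/14773439080846179910 ≈ -1.0532e+6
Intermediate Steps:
K = -7836854038262321493/14773439080846179910 (K = (1/466905)/(-2200417*(-1/182121) - 458861) - 655592*1/1235872 = (1/466905)/(2200417/182121 - 458861) - 81949/154484 = (1/466905)/(-83566023764/182121) - 81949/154484 = -182121/83566023764*1/466905 - 81949/154484 = -3571/765046947559420 - 81949/154484 = -7836854038262321493/14773439080846179910 ≈ -0.53047)
K - 1*1053178 = -7836854038262321493/14773439080846179910 - 1*1053178 = -7836854038262321493/14773439080846179910 - 1053178 = -15559068861141456327575473/14773439080846179910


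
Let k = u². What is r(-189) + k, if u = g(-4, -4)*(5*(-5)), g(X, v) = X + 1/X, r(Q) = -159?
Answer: 178081/16 ≈ 11130.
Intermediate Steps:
u = 425/4 (u = (-4 + 1/(-4))*(5*(-5)) = (-4 - ¼)*(-25) = -17/4*(-25) = 425/4 ≈ 106.25)
k = 180625/16 (k = (425/4)² = 180625/16 ≈ 11289.)
r(-189) + k = -159 + 180625/16 = 178081/16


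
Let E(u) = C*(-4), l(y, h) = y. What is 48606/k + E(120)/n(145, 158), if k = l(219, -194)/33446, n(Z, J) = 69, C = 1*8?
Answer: 37390552012/5037 ≈ 7.4232e+6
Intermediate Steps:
C = 8
E(u) = -32 (E(u) = 8*(-4) = -32)
k = 219/33446 ≈ 0.0065479
48606/k + E(120)/n(145, 158) = 48606/(219/33446) - 32/69 = 48606*(33446/219) - 32*1/69 = 541892092/73 - 32/69 = 37390552012/5037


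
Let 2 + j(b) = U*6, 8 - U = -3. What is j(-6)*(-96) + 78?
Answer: -6066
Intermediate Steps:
U = 11 (U = 8 - 1*(-3) = 8 + 3 = 11)
j(b) = 64 (j(b) = -2 + 11*6 = -2 + 66 = 64)
j(-6)*(-96) + 78 = 64*(-96) + 78 = -6144 + 78 = -6066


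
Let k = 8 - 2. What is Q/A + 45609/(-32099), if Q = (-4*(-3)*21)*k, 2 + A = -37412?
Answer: -877474407/600475993 ≈ -1.4613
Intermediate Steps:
A = -37414 (A = -2 - 37412 = -37414)
k = 6
Q = 1512 (Q = (-4*(-3)*21)*6 = (12*21)*6 = 252*6 = 1512)
Q/A + 45609/(-32099) = 1512/(-37414) + 45609/(-32099) = 1512*(-1/37414) + 45609*(-1/32099) = -756/18707 - 45609/32099 = -877474407/600475993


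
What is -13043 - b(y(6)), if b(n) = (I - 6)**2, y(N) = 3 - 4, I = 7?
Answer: -13044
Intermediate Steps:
y(N) = -1
b(n) = 1 (b(n) = (7 - 6)**2 = 1**2 = 1)
-13043 - b(y(6)) = -13043 - 1*1 = -13043 - 1 = -13044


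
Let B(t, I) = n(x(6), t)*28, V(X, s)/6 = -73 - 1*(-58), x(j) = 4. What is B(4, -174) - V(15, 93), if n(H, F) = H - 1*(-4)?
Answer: 314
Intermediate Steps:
n(H, F) = 4 + H (n(H, F) = H + 4 = 4 + H)
V(X, s) = -90 (V(X, s) = 6*(-73 - 1*(-58)) = 6*(-73 + 58) = 6*(-15) = -90)
B(t, I) = 224 (B(t, I) = (4 + 4)*28 = 8*28 = 224)
B(4, -174) - V(15, 93) = 224 - 1*(-90) = 224 + 90 = 314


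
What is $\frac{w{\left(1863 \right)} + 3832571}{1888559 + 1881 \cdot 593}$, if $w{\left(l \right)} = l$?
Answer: $\frac{1917217}{1501996} \approx 1.2764$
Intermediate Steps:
$\frac{w{\left(1863 \right)} + 3832571}{1888559 + 1881 \cdot 593} = \frac{1863 + 3832571}{1888559 + 1881 \cdot 593} = \frac{3834434}{1888559 + 1115433} = \frac{3834434}{3003992} = 3834434 \cdot \frac{1}{3003992} = \frac{1917217}{1501996}$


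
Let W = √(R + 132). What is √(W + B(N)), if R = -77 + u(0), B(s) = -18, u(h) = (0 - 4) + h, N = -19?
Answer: √(-18 + √51) ≈ 3.2952*I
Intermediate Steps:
u(h) = -4 + h
R = -81 (R = -77 + (-4 + 0) = -77 - 4 = -81)
W = √51 (W = √(-81 + 132) = √51 ≈ 7.1414)
√(W + B(N)) = √(√51 - 18) = √(-18 + √51)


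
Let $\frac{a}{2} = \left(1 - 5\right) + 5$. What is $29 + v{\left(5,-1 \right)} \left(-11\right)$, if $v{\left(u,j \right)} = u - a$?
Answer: $-4$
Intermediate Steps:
$a = 2$ ($a = 2 \left(\left(1 - 5\right) + 5\right) = 2 \left(-4 + 5\right) = 2 \cdot 1 = 2$)
$v{\left(u,j \right)} = -2 + u$ ($v{\left(u,j \right)} = u - 2 = -2 + u$)
$29 + v{\left(5,-1 \right)} \left(-11\right) = 29 + \left(-2 + 5\right) \left(-11\right) = 29 + 3 \left(-11\right) = 29 - 33 = -4$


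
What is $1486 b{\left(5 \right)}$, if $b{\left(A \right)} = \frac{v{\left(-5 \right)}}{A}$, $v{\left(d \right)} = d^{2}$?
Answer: $7430$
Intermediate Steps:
$b{\left(A \right)} = \frac{25}{A}$ ($b{\left(A \right)} = \frac{\left(-5\right)^{2}}{A} = \frac{25}{A}$)
$1486 b{\left(5 \right)} = 1486 \cdot \frac{25}{5} = 1486 \cdot 25 \cdot \frac{1}{5} = 1486 \cdot 5 = 7430$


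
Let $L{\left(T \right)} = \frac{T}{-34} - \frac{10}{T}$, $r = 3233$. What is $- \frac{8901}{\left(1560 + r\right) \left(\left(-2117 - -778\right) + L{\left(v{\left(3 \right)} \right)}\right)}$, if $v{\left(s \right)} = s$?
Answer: $\frac{907902}{656291111} \approx 0.0013834$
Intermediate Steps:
$L{\left(T \right)} = - \frac{10}{T} - \frac{T}{34}$ ($L{\left(T \right)} = T \left(- \frac{1}{34}\right) - \frac{10}{T} = - \frac{T}{34} - \frac{10}{T} = - \frac{10}{T} - \frac{T}{34}$)
$- \frac{8901}{\left(1560 + r\right) \left(\left(-2117 - -778\right) + L{\left(v{\left(3 \right)} \right)}\right)} = - \frac{8901}{\left(1560 + 3233\right) \left(\left(-2117 - -778\right) - \left(\frac{3}{34} + \frac{10}{3}\right)\right)} = - \frac{8901}{4793 \left(\left(-2117 + 778\right) - \frac{349}{102}\right)} = - \frac{8901}{4793 \left(-1339 - \frac{349}{102}\right)} = - \frac{8901}{4793 \left(- \frac{136927}{102}\right)} = - \frac{8901}{- \frac{656291111}{102}} = \left(-8901\right) \left(- \frac{102}{656291111}\right) = \frac{907902}{656291111}$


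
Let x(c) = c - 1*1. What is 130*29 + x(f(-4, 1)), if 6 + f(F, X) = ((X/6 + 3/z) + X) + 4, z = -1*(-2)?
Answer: 11309/3 ≈ 3769.7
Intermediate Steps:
z = 2
f(F, X) = -1/2 + 7*X/6 (f(F, X) = -6 + (((X/6 + 3/2) + X) + 4) = -6 + (((3/2 + X/6) + X) + 4) = -6 + ((3/2 + 7*X/6) + 4) = -6 + (11/2 + 7*X/6) = -1/2 + 7*X/6)
x(c) = -1 + c (x(c) = c - 1 = -1 + c)
130*29 + x(f(-4, 1)) = 130*29 + (-1 + (-1/2 + (7/6)*1)) = 3770 + (-1 + (-1/2 + 7/6)) = 3770 + (-1 + 2/3) = 3770 - 1/3 = 11309/3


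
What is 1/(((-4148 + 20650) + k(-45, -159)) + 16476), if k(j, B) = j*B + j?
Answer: 1/40088 ≈ 2.4945e-5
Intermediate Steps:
k(j, B) = j + B*j (k(j, B) = B*j + j = j + B*j)
1/(((-4148 + 20650) + k(-45, -159)) + 16476) = 1/(((-4148 + 20650) - 45*(1 - 159)) + 16476) = 1/((16502 - 45*(-158)) + 16476) = 1/((16502 + 7110) + 16476) = 1/(23612 + 16476) = 1/40088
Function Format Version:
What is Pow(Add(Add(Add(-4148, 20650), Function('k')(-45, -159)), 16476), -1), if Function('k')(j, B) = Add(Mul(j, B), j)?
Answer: Rational(1, 40088) ≈ 2.4945e-5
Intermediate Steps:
Function('k')(j, B) = Add(j, Mul(B, j)) (Function('k')(j, B) = Add(Mul(B, j), j) = Add(j, Mul(B, j)))
Pow(Add(Add(Add(-4148, 20650), Function('k')(-45, -159)), 16476), -1) = Pow(Add(Add(Add(-4148, 20650), Mul(-45, Add(1, -159))), 16476), -1) = Pow(Add(Add(16502, Mul(-45, -158)), 16476), -1) = Pow(Add(Add(16502, 7110), 16476), -1) = Pow(Add(23612, 16476), -1) = Pow(40088, -1) = Rational(1, 40088)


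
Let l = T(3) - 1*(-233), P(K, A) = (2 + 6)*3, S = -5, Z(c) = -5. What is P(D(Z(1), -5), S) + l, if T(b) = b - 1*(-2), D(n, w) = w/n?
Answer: 262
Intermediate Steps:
T(b) = 2 + b (T(b) = b + 2 = 2 + b)
P(K, A) = 24 (P(K, A) = 8*3 = 24)
l = 238 (l = (2 + 3) - 1*(-233) = 5 + 233 = 238)
P(D(Z(1), -5), S) + l = 24 + 238 = 262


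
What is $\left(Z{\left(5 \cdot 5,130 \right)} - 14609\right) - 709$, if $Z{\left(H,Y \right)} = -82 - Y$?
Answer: $-15530$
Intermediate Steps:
$\left(Z{\left(5 \cdot 5,130 \right)} - 14609\right) - 709 = \left(\left(-82 - 130\right) - 14609\right) - 709 = \left(-212 - 14609\right) - 709 = -14821 - 709 = -15530$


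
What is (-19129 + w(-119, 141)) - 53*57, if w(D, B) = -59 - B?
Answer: -22350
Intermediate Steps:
(-19129 + w(-119, 141)) - 53*57 = (-19129 + (-59 - 1*141)) - 53*57 = (-19129 + (-59 - 141)) - 3021 = (-19129 - 200) - 3021 = -19329 - 3021 = -22350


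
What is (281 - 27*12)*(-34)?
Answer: 1462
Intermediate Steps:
(281 - 27*12)*(-34) = (281 - 324)*(-34) = -43*(-34) = 1462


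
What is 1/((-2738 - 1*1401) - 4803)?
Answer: -1/8942 ≈ -0.00011183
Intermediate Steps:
1/((-2738 - 1*1401) - 4803) = 1/((-2738 - 1401) - 4803) = 1/(-4139 - 4803) = 1/(-8942) = -1/8942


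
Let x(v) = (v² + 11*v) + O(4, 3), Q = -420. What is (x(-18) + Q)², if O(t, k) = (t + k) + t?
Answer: 80089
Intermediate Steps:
O(t, k) = k + 2*t (O(t, k) = (k + t) + t = k + 2*t)
x(v) = 11 + v² + 11*v (x(v) = (v² + 11*v) + (3 + 2*4) = (v² + 11*v) + (3 + 8) = (v² + 11*v) + 11 = 11 + v² + 11*v)
(x(-18) + Q)² = ((11 + (-18)² + 11*(-18)) - 420)² = ((11 + 324 - 198) - 420)² = (137 - 420)² = (-283)² = 80089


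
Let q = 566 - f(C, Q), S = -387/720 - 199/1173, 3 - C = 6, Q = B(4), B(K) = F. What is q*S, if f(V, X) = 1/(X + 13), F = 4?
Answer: -212813313/531760 ≈ -400.21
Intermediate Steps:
B(K) = 4
Q = 4
C = -3 (C = 3 - 1*6 = 3 - 6 = -3)
f(V, X) = 1/(13 + X)
S = -66359/93840 (S = -387*1/720 - 199*1/1173 = -43/80 - 199/1173 = -66359/93840 ≈ -0.70715)
q = 9621/17 (q = 566 - 1/(13 + 4) = 566 - 1/17 = 9621/17 ≈ 565.94)
q*S = (9621/17)*(-66359/93840) = -212813313/531760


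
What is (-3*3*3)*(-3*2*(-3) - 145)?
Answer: 3429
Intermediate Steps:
(-3*3*3)*(-3*2*(-3) - 145) = (-9*3)*(-6*(-3) - 145) = -27*(18 - 145) = -27*(-127) = 3429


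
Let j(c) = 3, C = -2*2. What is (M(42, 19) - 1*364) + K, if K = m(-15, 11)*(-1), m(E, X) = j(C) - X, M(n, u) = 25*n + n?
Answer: 736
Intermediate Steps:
C = -4
M(n, u) = 26*n
m(E, X) = 3 - X
K = 8 (K = (3 - 1*11)*(-1) = (3 - 11)*(-1) = -8*(-1) = 8)
(M(42, 19) - 1*364) + K = (26*42 - 1*364) + 8 = (1092 - 364) + 8 = 728 + 8 = 736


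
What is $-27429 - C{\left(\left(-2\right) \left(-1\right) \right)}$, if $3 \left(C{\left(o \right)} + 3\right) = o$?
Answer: $- \frac{82280}{3} \approx -27427.0$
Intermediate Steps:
$C{\left(o \right)} = -3 + \frac{o}{3}$
$-27429 - C{\left(\left(-2\right) \left(-1\right) \right)} = -27429 - \left(-3 + \frac{\left(-2\right) \left(-1\right)}{3}\right) = -27429 - \left(-3 + \frac{1}{3} \cdot 2\right) = -27429 - \left(-3 + \frac{2}{3}\right) = -27429 - - \frac{7}{3} = -27429 + \frac{7}{3} = - \frac{82280}{3}$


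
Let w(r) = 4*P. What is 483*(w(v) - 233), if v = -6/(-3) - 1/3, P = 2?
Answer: -108675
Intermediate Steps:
v = 5/3 (v = -6*(-⅓) - 1*⅓ = 2 - ⅓ = 5/3 ≈ 1.6667)
w(r) = 8 (w(r) = 4*2 = 8)
483*(w(v) - 233) = 483*(8 - 233) = 483*(-225) = -108675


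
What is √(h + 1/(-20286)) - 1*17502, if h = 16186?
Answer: -17502 + √15104062970/966 ≈ -17375.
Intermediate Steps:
√(h + 1/(-20286)) - 1*17502 = √(16186 + 1/(-20286)) - 1*17502 = √(16186 - 1/20286) - 17502 = √(328349195/20286) - 17502 = √15104062970/966 - 17502 = -17502 + √15104062970/966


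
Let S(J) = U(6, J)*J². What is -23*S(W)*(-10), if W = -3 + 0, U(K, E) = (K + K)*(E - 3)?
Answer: -149040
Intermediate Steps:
U(K, E) = 2*K*(-3 + E) (U(K, E) = (2*K)*(-3 + E) = 2*K*(-3 + E))
W = -3
S(J) = J²*(-36 + 12*J) (S(J) = (2*6*(-3 + J))*J² = (-36 + 12*J)*J² = J²*(-36 + 12*J))
-23*S(W)*(-10) = -276*(-3)²*(-3 - 3)*(-10) = -276*9*(-6)*(-10) = -23*(-648)*(-10) = 14904*(-10) = -149040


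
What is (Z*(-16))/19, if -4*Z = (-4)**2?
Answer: 64/19 ≈ 3.3684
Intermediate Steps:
Z = -4 (Z = -1/4*(-4)**2 = -1/4*16 = -4)
(Z*(-16))/19 = -4*(-16)/19 = 64*(1/19) = 64/19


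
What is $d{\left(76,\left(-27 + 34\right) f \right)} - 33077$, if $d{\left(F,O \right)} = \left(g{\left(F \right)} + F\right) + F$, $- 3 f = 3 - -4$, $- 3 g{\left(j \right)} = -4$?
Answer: $- \frac{98771}{3} \approx -32924.0$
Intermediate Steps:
$g{\left(j \right)} = \frac{4}{3}$ ($g{\left(j \right)} = \left(- \frac{1}{3}\right) \left(-4\right) = \frac{4}{3}$)
$f = - \frac{7}{3}$ ($f = - \frac{3 - -4}{3} = - \frac{3 + 4}{3} = \left(- \frac{1}{3}\right) 7 = - \frac{7}{3} \approx -2.3333$)
$d{\left(F,O \right)} = \frac{4}{3} + 2 F$ ($d{\left(F,O \right)} = \left(\frac{4}{3} + F\right) + F = \frac{4}{3} + 2 F$)
$d{\left(76,\left(-27 + 34\right) f \right)} - 33077 = \left(\frac{4}{3} + 2 \cdot 76\right) - 33077 = \left(\frac{4}{3} + 152\right) - 33077 = \frac{460}{3} - 33077 = - \frac{98771}{3}$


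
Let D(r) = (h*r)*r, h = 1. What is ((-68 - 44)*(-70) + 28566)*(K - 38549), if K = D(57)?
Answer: -1285131800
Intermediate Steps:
D(r) = r**2 (D(r) = (1*r)*r = r*r = r**2)
K = 3249 (K = 57**2 = 3249)
((-68 - 44)*(-70) + 28566)*(K - 38549) = ((-68 - 44)*(-70) + 28566)*(3249 - 38549) = (-112*(-70) + 28566)*(-35300) = (7840 + 28566)*(-35300) = 36406*(-35300) = -1285131800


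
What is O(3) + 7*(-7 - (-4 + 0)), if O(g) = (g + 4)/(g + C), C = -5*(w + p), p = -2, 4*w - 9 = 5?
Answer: -203/9 ≈ -22.556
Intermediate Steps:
w = 7/2 (w = 9/4 + (1/4)*5 = 9/4 + 5/4 = 7/2 ≈ 3.5000)
C = -15/2 (C = -5*(7/2 - 2) = -5*3/2 = -15/2 ≈ -7.5000)
O(g) = (4 + g)/(-15/2 + g) (O(g) = (g + 4)/(g - 15/2) = (4 + g)/(-15/2 + g))
O(3) + 7*(-7 - (-4 + 0)) = 2*(4 + 3)/(-15 + 2*3) + 7*(-7 - (-4 + 0)) = 2*7/(-15 + 6) + 7*(-7 - 1*(-4)) = 2*7/(-9) + 7*(-7 + 4) = 2*(-1/9)*7 + 7*(-3) = -14/9 - 21 = -203/9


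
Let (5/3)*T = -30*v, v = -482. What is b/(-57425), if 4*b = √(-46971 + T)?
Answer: -3*I*√4255/229700 ≈ -0.00085194*I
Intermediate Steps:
T = 8676 (T = 3*(-30*(-482))/5 = (⅗)*14460 = 8676)
b = 3*I*√4255/4 (b = √(-46971 + 8676)/4 = √(-38295)/4 = (3*I*√4255)/4 = 3*I*√4255/4 ≈ 48.923*I)
b/(-57425) = (3*I*√4255/4)/(-57425) = (3*I*√4255/4)*(-1/57425) = -3*I*√4255/229700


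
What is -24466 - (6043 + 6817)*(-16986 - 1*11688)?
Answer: 368723174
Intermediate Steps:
-24466 - (6043 + 6817)*(-16986 - 1*11688) = -24466 - 12860*(-16986 - 11688) = -24466 - 12860*(-28674) = -24466 - 1*(-368747640) = -24466 + 368747640 = 368723174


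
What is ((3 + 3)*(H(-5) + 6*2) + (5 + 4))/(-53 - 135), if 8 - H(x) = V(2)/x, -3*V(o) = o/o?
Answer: -643/940 ≈ -0.68404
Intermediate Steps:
V(o) = -1/3 (V(o) = -o/(3*o) = -1/3*1 = -1/3)
H(x) = 8 + 1/(3*x) (H(x) = 8 - (-1)/(3*x) = 8 + 1/(3*x))
((3 + 3)*(H(-5) + 6*2) + (5 + 4))/(-53 - 135) = ((3 + 3)*((8 + (1/3)/(-5)) + 6*2) + (5 + 4))/(-53 - 135) = (6*((8 + (1/3)*(-1/5)) + 12) + 9)/(-188) = -(6*((8 - 1/15) + 12) + 9)/188 = -(6*(119/15 + 12) + 9)/188 = -(6*(299/15) + 9)/188 = -(598/5 + 9)/188 = -1/188*643/5 = -643/940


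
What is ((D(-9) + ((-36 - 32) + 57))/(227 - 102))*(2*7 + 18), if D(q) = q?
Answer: -128/25 ≈ -5.1200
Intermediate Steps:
((D(-9) + ((-36 - 32) + 57))/(227 - 102))*(2*7 + 18) = ((-9 + ((-36 - 32) + 57))/(227 - 102))*(2*7 + 18) = ((-9 + (-68 + 57))/125)*(14 + 18) = ((-9 - 11)*(1/125))*32 = -20*1/125*32 = -4/25*32 = -128/25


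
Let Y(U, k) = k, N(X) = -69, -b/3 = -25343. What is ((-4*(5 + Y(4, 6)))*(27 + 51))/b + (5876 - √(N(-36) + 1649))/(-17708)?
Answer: -42293355/112193461 + √395/8854 ≈ -0.37472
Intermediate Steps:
b = 76029 (b = -3*(-25343) = 76029)
((-4*(5 + Y(4, 6)))*(27 + 51))/b + (5876 - √(N(-36) + 1649))/(-17708) = ((-4*(5 + 6))*(27 + 51))/76029 + (5876 - √(-69 + 1649))/(-17708) = (-4*11*78)*(1/76029) + (5876 - √1580)*(-1/17708) = -44*78*(1/76029) + (5876 - 2*√395)*(-1/17708) = -3432*1/76029 + (5876 - 2*√395)*(-1/17708) = -1144/25343 + (-1469/4427 + √395/8854) = -42293355/112193461 + √395/8854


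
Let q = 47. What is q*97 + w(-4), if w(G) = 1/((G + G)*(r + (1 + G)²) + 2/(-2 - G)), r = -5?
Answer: 141328/31 ≈ 4559.0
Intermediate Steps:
w(G) = 1/(2/(-2 - G) + 2*G*(-5 + (1 + G)²)) (w(G) = 1/((G + G)*(-5 + (1 + G)²) + 2/(-2 - G)) = 1/((2*G)*(-5 + (1 + G)²) + 2/(-2 - G)) = 1/(2*G*(-5 + (1 + G)²) + 2/(-2 - G)) = 1/(2/(-2 - G) + 2*G*(-5 + (1 + G)²)))
q*97 + w(-4) = 47*97 + (2 - 4)/(2*(-1 + (-4)⁴ - 8*(-4) + 4*(-4)³)) = 4559 + (½)*(-2)/(-1 + 256 + 32 + 4*(-64)) = 4559 + (½)*(-2)/(-1 + 256 + 32 - 256) = 4559 + (½)*(-2)/31 = 4559 + (½)*(1/31)*(-2) = 4559 - 1/31 = 141328/31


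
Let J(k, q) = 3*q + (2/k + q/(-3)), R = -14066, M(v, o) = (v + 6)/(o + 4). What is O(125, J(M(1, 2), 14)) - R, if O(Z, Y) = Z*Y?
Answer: 397886/21 ≈ 18947.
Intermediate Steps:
M(v, o) = (6 + v)/(4 + o)
J(k, q) = 2/k + 8*q/3 (J(k, q) = 3*q + (2/k + q*(-⅓)) = 3*q + (2/k - q/3) = 2/k + 8*q/3)
O(Z, Y) = Y*Z
O(125, J(M(1, 2), 14)) - R = (2/(((6 + 1)/(4 + 2))) + (8/3)*14)*125 - 1*(-14066) = (2/((7/6)) + 112/3)*125 + 14066 = (2/(((⅙)*7)) + 112/3)*125 + 14066 = (2/(7/6) + 112/3)*125 + 14066 = (2*(6/7) + 112/3)*125 + 14066 = (12/7 + 112/3)*125 + 14066 = (820/21)*125 + 14066 = 102500/21 + 14066 = 397886/21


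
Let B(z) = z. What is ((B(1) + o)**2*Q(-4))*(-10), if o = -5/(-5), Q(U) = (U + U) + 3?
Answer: 200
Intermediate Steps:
Q(U) = 3 + 2*U (Q(U) = 2*U + 3 = 3 + 2*U)
o = 1 (o = -5*(-1/5) = 1)
((B(1) + o)**2*Q(-4))*(-10) = ((1 + 1)**2*(3 + 2*(-4)))*(-10) = (2**2*(3 - 8))*(-10) = (4*(-5))*(-10) = -20*(-10) = 200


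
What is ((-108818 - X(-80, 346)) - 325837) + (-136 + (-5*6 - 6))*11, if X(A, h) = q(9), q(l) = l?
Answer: -436556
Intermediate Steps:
X(A, h) = 9
((-108818 - X(-80, 346)) - 325837) + (-136 + (-5*6 - 6))*11 = ((-108818 - 1*9) - 325837) + (-136 + (-5*6 - 6))*11 = ((-108818 - 9) - 325837) + (-136 + (-30 - 6))*11 = (-108827 - 325837) + (-136 - 36)*11 = -434664 - 172*11 = -434664 - 1892 = -436556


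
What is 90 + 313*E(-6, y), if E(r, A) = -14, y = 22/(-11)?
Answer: -4292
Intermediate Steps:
y = -2 (y = 22*(-1/11) = -2)
90 + 313*E(-6, y) = 90 + 313*(-14) = 90 - 4382 = -4292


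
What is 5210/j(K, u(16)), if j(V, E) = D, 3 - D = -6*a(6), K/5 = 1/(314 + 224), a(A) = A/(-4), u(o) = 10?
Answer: -2605/3 ≈ -868.33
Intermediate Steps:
a(A) = -A/4 (a(A) = A*(-1/4) = -A/4)
K = 5/538 (K = 5/(314 + 224) = 5/538 ≈ 0.0092937)
D = -6 (D = 3 - (-6)*(-1/4*6) = 3 - (-6)*(-3)/2 = 3 - 1*9 = 3 - 9 = -6)
j(V, E) = -6
5210/j(K, u(16)) = 5210/(-6) = 5210*(-1/6) = -2605/3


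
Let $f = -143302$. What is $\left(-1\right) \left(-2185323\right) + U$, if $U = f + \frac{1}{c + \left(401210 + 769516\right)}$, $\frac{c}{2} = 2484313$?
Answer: $\frac{12536685710393}{6139352} \approx 2.042 \cdot 10^{6}$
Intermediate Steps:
$c = 4968626$ ($c = 2 \cdot 2484313 = 4968626$)
$U = - \frac{879781420303}{6139352}$ ($U = -143302 + \frac{1}{4968626 + \left(401210 + 769516\right)} = -143302 + \frac{1}{4968626 + 1170726} = -143302 + \frac{1}{6139352} = - \frac{879781420303}{6139352} \approx -1.433 \cdot 10^{5}$)
$\left(-1\right) \left(-2185323\right) + U = \left(-1\right) \left(-2185323\right) - \frac{879781420303}{6139352} = 2185323 - \frac{879781420303}{6139352} = \frac{12536685710393}{6139352}$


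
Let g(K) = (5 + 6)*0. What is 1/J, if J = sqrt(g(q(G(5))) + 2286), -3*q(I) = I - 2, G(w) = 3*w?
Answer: sqrt(254)/762 ≈ 0.020915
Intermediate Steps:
q(I) = 2/3 - I/3 (q(I) = -(I - 2)/3 = -(-2 + I)/3 = 2/3 - I/3)
g(K) = 0 (g(K) = 11*0 = 0)
J = 3*sqrt(254) (J = sqrt(0 + 2286) = sqrt(2286) = 3*sqrt(254) ≈ 47.812)
1/J = 1/(3*sqrt(254)) = sqrt(254)/762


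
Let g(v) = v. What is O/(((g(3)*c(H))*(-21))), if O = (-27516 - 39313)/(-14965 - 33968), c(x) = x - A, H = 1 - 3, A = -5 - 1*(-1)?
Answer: -9547/880794 ≈ -0.010839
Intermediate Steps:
A = -4 (A = -5 + 1 = -4)
H = -2
c(x) = 4 + x (c(x) = x - 1*(-4) = x + 4 = 4 + x)
O = 66829/48933 (O = -66829/(-48933) = -66829*(-1/48933) = 66829/48933 ≈ 1.3657)
O/(((g(3)*c(H))*(-21))) = 66829/(48933*(((3*(4 - 2))*(-21)))) = 66829/(48933*(((3*2)*(-21)))) = 66829/(48933*((6*(-21)))) = (66829/48933)/(-126) = (66829/48933)*(-1/126) = -9547/880794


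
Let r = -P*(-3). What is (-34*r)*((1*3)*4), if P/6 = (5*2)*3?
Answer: -220320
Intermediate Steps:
P = 180 (P = 6*((5*2)*3) = 6*(10*3) = 6*30 = 180)
r = 540 (r = -180*(-3) = -1*(-540) = 540)
(-34*r)*((1*3)*4) = (-34*540)*((1*3)*4) = -55080*4 = -18360*12 = -220320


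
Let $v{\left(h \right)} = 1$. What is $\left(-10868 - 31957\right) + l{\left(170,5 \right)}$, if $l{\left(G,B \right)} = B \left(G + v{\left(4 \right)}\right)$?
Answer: $-41970$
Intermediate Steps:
$l{\left(G,B \right)} = B \left(1 + G\right)$ ($l{\left(G,B \right)} = B \left(G + 1\right) = B \left(1 + G\right)$)
$\left(-10868 - 31957\right) + l{\left(170,5 \right)} = \left(-10868 - 31957\right) + 5 \left(1 + 170\right) = -42825 + 5 \cdot 171 = -42825 + 855 = -41970$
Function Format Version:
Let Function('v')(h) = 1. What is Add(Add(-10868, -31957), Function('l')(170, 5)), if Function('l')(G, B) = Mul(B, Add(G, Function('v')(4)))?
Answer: -41970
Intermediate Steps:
Function('l')(G, B) = Mul(B, Add(1, G)) (Function('l')(G, B) = Mul(B, Add(G, 1)) = Mul(B, Add(1, G)))
Add(Add(-10868, -31957), Function('l')(170, 5)) = Add(Add(-10868, -31957), Mul(5, Add(1, 170))) = Add(-42825, Mul(5, 171)) = Add(-42825, 855) = -41970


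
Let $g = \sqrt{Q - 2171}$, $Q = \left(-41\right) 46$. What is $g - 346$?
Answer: $-346 + i \sqrt{4057} \approx -346.0 + 63.695 i$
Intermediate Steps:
$Q = -1886$
$g = i \sqrt{4057}$ ($g = \sqrt{-1886 - 2171} = \sqrt{-4057} = i \sqrt{4057} \approx 63.695 i$)
$g - 346 = i \sqrt{4057} - 346 = -346 + i \sqrt{4057}$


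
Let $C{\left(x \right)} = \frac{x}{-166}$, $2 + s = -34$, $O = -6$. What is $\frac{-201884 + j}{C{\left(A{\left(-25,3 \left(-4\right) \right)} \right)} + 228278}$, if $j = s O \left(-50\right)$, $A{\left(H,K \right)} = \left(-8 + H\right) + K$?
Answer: $- \frac{35305544}{37894193} \approx -0.93169$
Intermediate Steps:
$s = -36$ ($s = -2 - 34 = -36$)
$A{\left(H,K \right)} = -8 + H + K$
$C{\left(x \right)} = - \frac{x}{166}$ ($C{\left(x \right)} = x \left(- \frac{1}{166}\right) = - \frac{x}{166}$)
$j = -10800$ ($j = \left(-36\right) \left(-6\right) \left(-50\right) = 216 \left(-50\right) = -10800$)
$\frac{-201884 + j}{C{\left(A{\left(-25,3 \left(-4\right) \right)} \right)} + 228278} = \frac{-201884 - 10800}{- \frac{-8 - 25 + 3 \left(-4\right)}{166} + 228278} = - \frac{212684}{- \frac{-8 - 25 - 12}{166} + 228278} = - \frac{212684}{\left(- \frac{1}{166}\right) \left(-45\right) + 228278} = - \frac{212684}{\frac{45}{166} + 228278} = - \frac{212684}{\frac{37894193}{166}} = \left(-212684\right) \frac{166}{37894193} = - \frac{35305544}{37894193}$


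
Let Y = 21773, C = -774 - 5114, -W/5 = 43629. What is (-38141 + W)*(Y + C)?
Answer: -4071103110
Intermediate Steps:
W = -218145 (W = -5*43629 = -218145)
C = -5888
(-38141 + W)*(Y + C) = (-38141 - 218145)*(21773 - 5888) = -256286*15885 = -4071103110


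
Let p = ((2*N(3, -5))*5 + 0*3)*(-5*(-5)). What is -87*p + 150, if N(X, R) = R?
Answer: 108900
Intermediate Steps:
p = -1250 (p = ((2*(-5))*5 + 0*3)*(-5*(-5)) = (-10*5 + 0)*25 = (-50 + 0)*25 = -50*25 = -1250)
-87*p + 150 = -87*(-1250) + 150 = 108750 + 150 = 108900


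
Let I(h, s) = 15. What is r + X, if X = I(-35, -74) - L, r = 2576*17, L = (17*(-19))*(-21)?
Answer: 37024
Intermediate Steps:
L = 6783 (L = -323*(-21) = 6783)
r = 43792
X = -6768 (X = 15 - 1*6783 = 15 - 6783 = -6768)
r + X = 43792 - 6768 = 37024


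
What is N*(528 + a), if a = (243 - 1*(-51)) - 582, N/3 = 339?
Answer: 244080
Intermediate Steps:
N = 1017 (N = 3*339 = 1017)
a = -288 (a = (243 + 51) - 582 = 294 - 582 = -288)
N*(528 + a) = 1017*(528 - 288) = 1017*240 = 244080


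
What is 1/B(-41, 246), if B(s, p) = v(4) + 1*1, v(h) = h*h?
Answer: 1/17 ≈ 0.058824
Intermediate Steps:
v(h) = h²
B(s, p) = 17 (B(s, p) = 4² + 1*1 = 16 + 1 = 17)
1/B(-41, 246) = 1/17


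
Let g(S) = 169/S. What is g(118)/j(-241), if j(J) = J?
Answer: -169/28438 ≈ -0.0059428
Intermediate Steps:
g(118)/j(-241) = (169/118)/(-241) = (169*(1/118))*(-1/241) = (169/118)*(-1/241) = -169/28438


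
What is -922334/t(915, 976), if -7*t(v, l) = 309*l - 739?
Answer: 6456338/300845 ≈ 21.461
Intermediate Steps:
t(v, l) = 739/7 - 309*l/7 (t(v, l) = -(309*l - 739)/7 = -(-739 + 309*l)/7 = 739/7 - 309*l/7)
-922334/t(915, 976) = -922334/(739/7 - 309/7*976) = -922334/(739/7 - 301584/7) = -922334/(-300845/7) = -922334*(-7/300845) = 6456338/300845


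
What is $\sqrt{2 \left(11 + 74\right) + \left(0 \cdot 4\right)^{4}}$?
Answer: $\sqrt{170} \approx 13.038$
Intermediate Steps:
$\sqrt{2 \left(11 + 74\right) + \left(0 \cdot 4\right)^{4}} = \sqrt{2 \cdot 85 + 0^{4}} = \sqrt{170 + 0} = \sqrt{170}$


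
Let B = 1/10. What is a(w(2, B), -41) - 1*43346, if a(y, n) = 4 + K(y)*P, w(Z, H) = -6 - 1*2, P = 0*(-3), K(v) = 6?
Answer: -43342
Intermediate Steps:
B = ⅒ ≈ 0.10000
P = 0
w(Z, H) = -8 (w(Z, H) = -6 - 2 = -8)
a(y, n) = 4 (a(y, n) = 4 + 6*0 = 4 + 0 = 4)
a(w(2, B), -41) - 1*43346 = 4 - 1*43346 = 4 - 43346 = -43342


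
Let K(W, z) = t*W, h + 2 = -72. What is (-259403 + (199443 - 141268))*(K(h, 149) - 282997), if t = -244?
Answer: 53313547548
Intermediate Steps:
h = -74 (h = -2 - 72 = -74)
K(W, z) = -244*W
(-259403 + (199443 - 141268))*(K(h, 149) - 282997) = (-259403 + (199443 - 141268))*(-244*(-74) - 282997) = (-259403 + 58175)*(18056 - 282997) = -201228*(-264941) = 53313547548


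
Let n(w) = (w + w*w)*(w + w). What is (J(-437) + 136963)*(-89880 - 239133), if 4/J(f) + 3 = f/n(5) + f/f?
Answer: -46729529181603/1037 ≈ -4.5062e+10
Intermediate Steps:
n(w) = 2*w*(w + w²) (n(w) = (w + w²)*(2*w) = 2*w*(w + w²))
J(f) = 4/(-2 + f/300) (J(f) = 4/(-3 + (f/((2*5²*(1 + 5))) + f/f)) = 4/(-3 + (f/((2*25*6)) + 1)) = 4/(-3 + (f/300 + 1)) = 4/(-3 + (1 + f/300)) = 4/(-2 + f/300))
(J(-437) + 136963)*(-89880 - 239133) = (1200/(-600 - 437) + 136963)*(-89880 - 239133) = (1200/(-1037) + 136963)*(-329013) = (1200*(-1/1037) + 136963)*(-329013) = (-1200/1037 + 136963)*(-329013) = (142029431/1037)*(-329013) = -46729529181603/1037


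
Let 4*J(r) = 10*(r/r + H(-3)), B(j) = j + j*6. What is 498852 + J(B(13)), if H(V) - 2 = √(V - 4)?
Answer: 997719/2 + 5*I*√7/2 ≈ 4.9886e+5 + 6.6144*I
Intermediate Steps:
H(V) = 2 + √(-4 + V) (H(V) = 2 + √(V - 4) = 2 + √(-4 + V))
B(j) = 7*j (B(j) = j + 6*j = 7*j)
J(r) = 15/2 + 5*I*√7/2 (J(r) = (10*(r/r + (2 + √(-4 - 3))))/4 = (10*(1 + (2 + √(-7))))/4 = (10*(1 + (2 + I*√7)))/4 = (10*(3 + I*√7))/4 = (30 + 10*I*√7)/4 = 15/2 + 5*I*√7/2)
498852 + J(B(13)) = 498852 + (15/2 + 5*I*√7/2) = 997719/2 + 5*I*√7/2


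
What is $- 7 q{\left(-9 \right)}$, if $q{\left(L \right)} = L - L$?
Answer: $0$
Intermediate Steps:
$q{\left(L \right)} = 0$
$- 7 q{\left(-9 \right)} = \left(-7\right) 0 = 0$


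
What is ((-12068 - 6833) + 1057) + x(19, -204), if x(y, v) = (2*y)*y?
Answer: -17122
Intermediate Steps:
x(y, v) = 2*y²
((-12068 - 6833) + 1057) + x(19, -204) = ((-12068 - 6833) + 1057) + 2*19² = (-18901 + 1057) + 2*361 = -17844 + 722 = -17122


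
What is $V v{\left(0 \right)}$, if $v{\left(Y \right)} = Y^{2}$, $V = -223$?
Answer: $0$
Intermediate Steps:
$V v{\left(0 \right)} = - 223 \cdot 0^{2} = \left(-223\right) 0 = 0$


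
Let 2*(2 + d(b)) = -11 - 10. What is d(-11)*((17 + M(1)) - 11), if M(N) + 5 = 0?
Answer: -25/2 ≈ -12.500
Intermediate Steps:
M(N) = -5 (M(N) = -5 + 0 = -5)
d(b) = -25/2 (d(b) = -2 + (-11 - 10)/2 = -2 + (½)*(-21) = -2 - 21/2 = -25/2)
d(-11)*((17 + M(1)) - 11) = -25*((17 - 5) - 11)/2 = -25*(12 - 11)/2 = -25/2*1 = -25/2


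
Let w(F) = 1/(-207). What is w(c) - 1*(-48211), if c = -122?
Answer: 9979676/207 ≈ 48211.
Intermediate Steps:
w(F) = -1/207
w(c) - 1*(-48211) = -1/207 - 1*(-48211) = -1/207 + 48211 = 9979676/207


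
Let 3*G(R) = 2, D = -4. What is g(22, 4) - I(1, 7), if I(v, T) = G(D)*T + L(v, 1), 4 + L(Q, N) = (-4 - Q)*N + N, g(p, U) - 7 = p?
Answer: 97/3 ≈ 32.333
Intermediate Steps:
g(p, U) = 7 + p
G(R) = 2/3 (G(R) = (1/3)*2 = 2/3)
L(Q, N) = -4 + N + N*(-4 - Q) (L(Q, N) = -4 + ((-4 - Q)*N + N) = -4 + (N*(-4 - Q) + N) = -4 + (N + N*(-4 - Q)) = -4 + N + N*(-4 - Q))
I(v, T) = -7 - v + 2*T/3 (I(v, T) = 2*T/3 + (-4 - 3*1 - 1*1*v) = 2*T/3 + (-4 - 3 - v) = 2*T/3 + (-7 - v) = -7 - v + 2*T/3)
g(22, 4) - I(1, 7) = (7 + 22) - (-7 - 1*1 + (2/3)*7) = 29 - (-7 - 1 + 14/3) = 29 - 1*(-10/3) = 29 + 10/3 = 97/3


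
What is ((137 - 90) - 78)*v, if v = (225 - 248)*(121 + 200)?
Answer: 228873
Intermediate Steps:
v = -7383 (v = -23*321 = -7383)
((137 - 90) - 78)*v = ((137 - 90) - 78)*(-7383) = (47 - 78)*(-7383) = -31*(-7383) = 228873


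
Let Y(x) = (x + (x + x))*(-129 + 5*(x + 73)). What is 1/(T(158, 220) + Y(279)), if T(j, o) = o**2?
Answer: 1/1413547 ≈ 7.0744e-7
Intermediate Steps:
Y(x) = 3*x*(236 + 5*x) (Y(x) = (x + 2*x)*(-129 + 5*(73 + x)) = (3*x)*(-129 + (365 + 5*x)) = (3*x)*(236 + 5*x) = 3*x*(236 + 5*x))
1/(T(158, 220) + Y(279)) = 1/(220**2 + 3*279*(236 + 5*279)) = 1/(48400 + 3*279*(236 + 1395)) = 1/(48400 + 3*279*1631) = 1/(48400 + 1365147) = 1/1413547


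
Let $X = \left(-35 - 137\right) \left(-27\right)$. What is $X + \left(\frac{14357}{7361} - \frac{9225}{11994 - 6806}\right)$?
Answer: $\frac{177355681883}{38188868} \approx 4644.2$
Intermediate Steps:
$X = 4644$ ($X = \left(-172\right) \left(-27\right) = 4644$)
$X + \left(\frac{14357}{7361} - \frac{9225}{11994 - 6806}\right) = 4644 + \left(\frac{14357}{7361} - \frac{9225}{11994 - 6806}\right) = 4644 + \left(14357 \cdot \frac{1}{7361} - \frac{9225}{5188}\right) = 4644 + \left(\frac{14357}{7361} - \frac{9225}{5188}\right) = 4644 + \frac{6578891}{38188868} = \frac{177355681883}{38188868}$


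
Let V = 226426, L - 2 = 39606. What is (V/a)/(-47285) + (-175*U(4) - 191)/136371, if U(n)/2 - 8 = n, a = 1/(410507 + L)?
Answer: -2779724838286745/1289660547 ≈ -2.1554e+6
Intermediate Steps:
L = 39608 (L = 2 + 39606 = 39608)
a = 1/450115 (a = 1/(410507 + 39608) = 1/450115 ≈ 2.2217e-6)
U(n) = 16 + 2*n
(V/a)/(-47285) + (-175*U(4) - 191)/136371 = (226426/(1/450115))/(-47285) + (-175*(16 + 2*4) - 191)/136371 = (226426*450115)*(-1/47285) + (-175*(16 + 8) - 191)*(1/136371) = 101917738990*(-1/47285) + (-175*24 - 191)*(1/136371) = -20383547798/9457 + (-4200 - 191)*(1/136371) = -20383547798/9457 - 4391*1/136371 = -20383547798/9457 - 4391/136371 = -2779724838286745/1289660547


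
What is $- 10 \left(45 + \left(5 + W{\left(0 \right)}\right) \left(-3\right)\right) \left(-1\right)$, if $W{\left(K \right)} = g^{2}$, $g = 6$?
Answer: $-780$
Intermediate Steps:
$W{\left(K \right)} = 36$ ($W{\left(K \right)} = 6^{2} = 36$)
$- 10 \left(45 + \left(5 + W{\left(0 \right)}\right) \left(-3\right)\right) \left(-1\right) = - 10 \left(45 + \left(5 + 36\right) \left(-3\right)\right) \left(-1\right) = - 10 \left(45 + 41 \left(-3\right)\right) \left(-1\right) = - 10 \left(45 - 123\right) \left(-1\right) = \left(-10\right) \left(-78\right) \left(-1\right) = 780 \left(-1\right) = -780$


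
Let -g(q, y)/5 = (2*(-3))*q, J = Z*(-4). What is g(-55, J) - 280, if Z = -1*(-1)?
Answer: -1930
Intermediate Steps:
Z = 1
J = -4 (J = 1*(-4) = -4)
g(q, y) = 30*q (g(q, y) = -5*2*(-3)*q = -(-30)*q = 30*q)
g(-55, J) - 280 = 30*(-55) - 280 = -1650 - 280 = -1930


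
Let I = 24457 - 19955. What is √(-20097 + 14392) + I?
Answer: 4502 + I*√5705 ≈ 4502.0 + 75.531*I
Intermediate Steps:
I = 4502
√(-20097 + 14392) + I = √(-20097 + 14392) + 4502 = √(-5705) + 4502 = I*√5705 + 4502 = 4502 + I*√5705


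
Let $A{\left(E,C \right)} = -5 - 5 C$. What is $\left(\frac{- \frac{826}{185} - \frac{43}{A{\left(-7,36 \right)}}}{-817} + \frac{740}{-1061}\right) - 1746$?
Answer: $- \frac{280108035907}{160364845} \approx -1746.7$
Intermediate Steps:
$\left(\frac{- \frac{826}{185} - \frac{43}{A{\left(-7,36 \right)}}}{-817} + \frac{740}{-1061}\right) - 1746 = \left(\frac{- \frac{826}{185} - \frac{43}{-5 - 180}}{-817} + \frac{740}{-1061}\right) - 1746 = \left(\left(\left(-826\right) \frac{1}{185} - \frac{43}{-5 - 180}\right) \left(- \frac{1}{817}\right) + 740 \left(- \frac{1}{1061}\right)\right) - 1746 = \left(\left(- \frac{826}{185} - \frac{43}{-185}\right) \left(- \frac{1}{817}\right) - \frac{740}{1061}\right) - 1746 = \left(\left(- \frac{826}{185} - - \frac{43}{185}\right) \left(- \frac{1}{817}\right) - \frac{740}{1061}\right) - 1746 = \left(\left(- \frac{826}{185} + \frac{43}{185}\right) \left(- \frac{1}{817}\right) - \frac{740}{1061}\right) - 1746 = \left(\left(- \frac{783}{185}\right) \left(- \frac{1}{817}\right) - \frac{740}{1061}\right) - 1746 = \left(\frac{783}{151145} - \frac{740}{1061}\right) - 1746 = - \frac{111016537}{160364845} - 1746 = - \frac{280108035907}{160364845}$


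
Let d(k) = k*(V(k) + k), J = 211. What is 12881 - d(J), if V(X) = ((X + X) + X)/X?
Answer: -32273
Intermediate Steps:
V(X) = 3 (V(X) = (2*X + X)/X = (3*X)/X = 3)
d(k) = k*(3 + k)
12881 - d(J) = 12881 - 211*(3 + 211) = 12881 - 211*214 = 12881 - 1*45154 = 12881 - 45154 = -32273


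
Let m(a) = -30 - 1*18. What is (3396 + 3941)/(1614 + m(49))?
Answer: 253/54 ≈ 4.6852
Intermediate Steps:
m(a) = -48 (m(a) = -30 - 18 = -48)
(3396 + 3941)/(1614 + m(49)) = (3396 + 3941)/(1614 - 48) = 7337/1566 = 7337*(1/1566) = 253/54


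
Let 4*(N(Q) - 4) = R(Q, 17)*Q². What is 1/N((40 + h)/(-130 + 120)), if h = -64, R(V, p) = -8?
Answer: -25/188 ≈ -0.13298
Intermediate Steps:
N(Q) = 4 - 2*Q² (N(Q) = 4 + (-8*Q²)/4 = 4 - 2*Q²)
1/N((40 + h)/(-130 + 120)) = 1/(4 - 2*(40 - 64)²/(-130 + 120)²) = 1/(4 - 2*(-24/(-10))²) = 1/(4 - 2*(-24*(-⅒))²) = 1/(4 - 2*(12/5)²) = 1/(4 - 2*144/25) = 1/(4 - 288/25) = 1/(-188/25) = -25/188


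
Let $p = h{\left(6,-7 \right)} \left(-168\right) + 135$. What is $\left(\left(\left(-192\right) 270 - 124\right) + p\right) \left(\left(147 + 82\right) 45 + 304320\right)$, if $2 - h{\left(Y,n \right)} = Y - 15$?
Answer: $-16888126125$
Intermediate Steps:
$h{\left(Y,n \right)} = 17 - Y$ ($h{\left(Y,n \right)} = 2 - \left(Y - 15\right) = 2 - \left(-15 + Y\right) = 17 - Y$)
$p = -1713$ ($p = \left(17 - 6\right) \left(-168\right) + 135 = 11 \left(-168\right) + 135 = -1848 + 135 = -1713$)
$\left(\left(\left(-192\right) 270 - 124\right) + p\right) \left(\left(147 + 82\right) 45 + 304320\right) = \left(\left(\left(-192\right) 270 - 124\right) - 1713\right) \left(\left(147 + 82\right) 45 + 304320\right) = \left(\left(-51840 - 124\right) - 1713\right) \left(229 \cdot 45 + 304320\right) = \left(-51964 - 1713\right) \left(10305 + 304320\right) = \left(-53677\right) 314625 = -16888126125$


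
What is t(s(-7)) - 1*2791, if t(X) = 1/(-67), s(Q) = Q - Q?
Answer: -186998/67 ≈ -2791.0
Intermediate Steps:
s(Q) = 0
t(X) = -1/67
t(s(-7)) - 1*2791 = -1/67 - 1*2791 = -1/67 - 2791 = -186998/67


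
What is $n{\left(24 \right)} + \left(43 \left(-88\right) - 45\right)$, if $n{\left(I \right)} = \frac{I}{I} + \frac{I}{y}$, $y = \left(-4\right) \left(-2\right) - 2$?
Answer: $-3824$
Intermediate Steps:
$y = 6$ ($y = 8 - 2 = 6$)
$n{\left(I \right)} = 1 + \frac{I}{6}$ ($n{\left(I \right)} = \frac{I}{I} + \frac{I}{6} = 1 + I \frac{1}{6} = 1 + \frac{I}{6}$)
$n{\left(24 \right)} + \left(43 \left(-88\right) - 45\right) = \left(1 + \frac{1}{6} \cdot 24\right) + \left(43 \left(-88\right) - 45\right) = \left(1 + 4\right) - 3829 = 5 - 3829 = -3824$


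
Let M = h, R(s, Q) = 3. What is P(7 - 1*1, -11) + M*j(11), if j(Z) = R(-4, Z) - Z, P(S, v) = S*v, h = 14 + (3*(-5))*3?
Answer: 182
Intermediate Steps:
h = -31 (h = 14 - 15*3 = 14 - 45 = -31)
M = -31
j(Z) = 3 - Z
P(7 - 1*1, -11) + M*j(11) = (7 - 1*1)*(-11) - 31*(3 - 1*11) = (7 - 1)*(-11) - 31*(3 - 11) = 6*(-11) - 31*(-8) = -66 + 248 = 182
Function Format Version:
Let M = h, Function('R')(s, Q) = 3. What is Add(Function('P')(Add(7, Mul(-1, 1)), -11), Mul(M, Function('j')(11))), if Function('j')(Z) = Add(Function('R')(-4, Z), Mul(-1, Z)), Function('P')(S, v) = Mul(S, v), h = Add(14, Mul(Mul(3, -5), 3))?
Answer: 182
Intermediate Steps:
h = -31 (h = Add(14, Mul(-15, 3)) = Add(14, -45) = -31)
M = -31
Function('j')(Z) = Add(3, Mul(-1, Z))
Add(Function('P')(Add(7, Mul(-1, 1)), -11), Mul(M, Function('j')(11))) = Add(Mul(Add(7, Mul(-1, 1)), -11), Mul(-31, Add(3, Mul(-1, 11)))) = Add(Mul(Add(7, -1), -11), Mul(-31, Add(3, -11))) = Add(Mul(6, -11), Mul(-31, -8)) = Add(-66, 248) = 182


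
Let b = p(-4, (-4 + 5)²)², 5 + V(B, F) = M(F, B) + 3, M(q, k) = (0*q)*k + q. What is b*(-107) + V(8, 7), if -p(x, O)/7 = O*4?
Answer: -83883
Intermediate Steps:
p(x, O) = -28*O (p(x, O) = -7*O*4 = -28*O)
M(q, k) = q (M(q, k) = 0*k + q = 0 + q = q)
V(B, F) = -2 + F (V(B, F) = -5 + (F + 3) = -5 + (3 + F) = -2 + F)
b = 784 (b = (-28*(-4 + 5)²)² = (-28*1²)² = (-28*1)² = (-28)² = 784)
b*(-107) + V(8, 7) = 784*(-107) + (-2 + 7) = -83888 + 5 = -83883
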